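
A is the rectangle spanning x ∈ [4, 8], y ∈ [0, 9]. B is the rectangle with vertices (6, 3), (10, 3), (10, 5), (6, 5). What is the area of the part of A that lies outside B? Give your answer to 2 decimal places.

32.00

|A∩B|: x∈[6,8], y∈[3,5] → 2·2 = 4.
|A| = 36.
|A ∖ B| = |A| − |A∩B| = 36 − 4 = 32.00.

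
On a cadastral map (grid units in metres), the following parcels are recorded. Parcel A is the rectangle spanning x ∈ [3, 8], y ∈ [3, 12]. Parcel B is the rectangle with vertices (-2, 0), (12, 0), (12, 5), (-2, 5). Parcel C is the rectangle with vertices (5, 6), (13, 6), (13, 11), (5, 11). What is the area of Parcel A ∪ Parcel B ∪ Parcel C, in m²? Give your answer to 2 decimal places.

By inclusion–exclusion:
Individual areas: |Parcel A| = 45, |Parcel B| = 70, |Parcel C| = 40.
|Parcel A∩Parcel B|: x∈[3,8], y∈[3,5] → 5·2 = 10.
|Parcel A∩Parcel C|: x∈[5,8], y∈[6,11] → 3·5 = 15.
|Parcel B∩Parcel C| = 0 (no overlap).
|Parcel A∩Parcel B∩Parcel C| = 0.
|Parcel A ∪ Parcel B ∪ Parcel C| = 155 − 25 + 0 = 130.00.

130.00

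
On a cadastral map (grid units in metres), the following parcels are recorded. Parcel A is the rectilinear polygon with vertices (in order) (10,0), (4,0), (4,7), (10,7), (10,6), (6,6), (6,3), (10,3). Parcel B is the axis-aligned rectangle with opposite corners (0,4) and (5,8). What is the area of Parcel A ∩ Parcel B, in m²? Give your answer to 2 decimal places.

3.00

The intersection is the polygon with vertices (4,7), (5,7), (5,4), (4,4).
By the shoelace formula its area is 3.00.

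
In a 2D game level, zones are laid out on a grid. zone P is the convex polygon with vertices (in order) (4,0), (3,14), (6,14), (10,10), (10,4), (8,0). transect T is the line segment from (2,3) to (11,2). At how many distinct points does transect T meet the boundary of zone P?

The segment meets the boundary at (9.105,2.211), (3.8,2.8).

2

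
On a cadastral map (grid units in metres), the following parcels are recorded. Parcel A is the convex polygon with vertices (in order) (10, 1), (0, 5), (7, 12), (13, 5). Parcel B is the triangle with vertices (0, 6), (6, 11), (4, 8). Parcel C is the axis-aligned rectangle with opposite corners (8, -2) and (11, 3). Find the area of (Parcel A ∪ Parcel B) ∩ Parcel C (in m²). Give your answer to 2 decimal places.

4.53

The region (Parcel A ∪ Parcel B) ∩ Parcel C is the polygon with vertices (10,1), (8,1.8), (8,3), (11,3), (11,2.333).
By the shoelace formula its area is 4.53.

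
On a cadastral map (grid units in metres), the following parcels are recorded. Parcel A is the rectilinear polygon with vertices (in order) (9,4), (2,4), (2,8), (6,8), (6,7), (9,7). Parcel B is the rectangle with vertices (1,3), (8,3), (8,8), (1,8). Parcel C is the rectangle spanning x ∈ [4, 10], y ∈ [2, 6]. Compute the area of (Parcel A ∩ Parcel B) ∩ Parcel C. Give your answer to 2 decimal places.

The region (Parcel A ∩ Parcel B) ∩ Parcel C is the polygon with vertices (8,4), (4,4), (4,6), (8,6).
By the shoelace formula its area is 8.00.

8.00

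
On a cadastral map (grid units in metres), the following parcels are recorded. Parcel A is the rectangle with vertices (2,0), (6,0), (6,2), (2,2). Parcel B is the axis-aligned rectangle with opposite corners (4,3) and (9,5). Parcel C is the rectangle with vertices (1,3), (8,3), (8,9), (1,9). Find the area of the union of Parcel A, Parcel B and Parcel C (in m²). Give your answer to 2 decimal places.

By inclusion–exclusion:
Individual areas: |Parcel A| = 8, |Parcel B| = 10, |Parcel C| = 42.
|Parcel A∩Parcel B| = 0 (no overlap).
|Parcel A∩Parcel C| = 0 (no overlap).
|Parcel B∩Parcel C|: x∈[4,8], y∈[3,5] → 4·2 = 8.
|Parcel A∩Parcel B∩Parcel C| = 0.
|Parcel A ∪ Parcel B ∪ Parcel C| = 60 − 8 + 0 = 52.00.

52.00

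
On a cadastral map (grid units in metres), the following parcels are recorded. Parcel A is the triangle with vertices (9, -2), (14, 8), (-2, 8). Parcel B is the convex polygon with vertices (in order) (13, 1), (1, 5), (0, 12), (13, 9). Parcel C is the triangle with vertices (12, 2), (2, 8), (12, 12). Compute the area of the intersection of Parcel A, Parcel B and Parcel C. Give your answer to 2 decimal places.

29.23

The intersection is the polygon with vertices (12,8), (12,4), (11.231,2.462), (2,8).
By the shoelace formula its area is 29.23.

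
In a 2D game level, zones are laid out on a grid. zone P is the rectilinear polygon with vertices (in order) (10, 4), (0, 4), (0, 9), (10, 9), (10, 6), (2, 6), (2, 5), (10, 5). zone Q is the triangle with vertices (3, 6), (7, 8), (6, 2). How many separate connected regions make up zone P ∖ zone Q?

zone P ∖ zone Q splits into 2 disjoint pieces (area 3.5833, area 32.4583).

2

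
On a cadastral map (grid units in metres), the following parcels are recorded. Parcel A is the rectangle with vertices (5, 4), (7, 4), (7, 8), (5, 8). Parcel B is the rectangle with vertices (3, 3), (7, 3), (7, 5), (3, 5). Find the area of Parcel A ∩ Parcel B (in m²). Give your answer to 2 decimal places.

|Parcel A∩Parcel B|: x∈[5,7], y∈[4,5] → 2·1 = 2.

2.00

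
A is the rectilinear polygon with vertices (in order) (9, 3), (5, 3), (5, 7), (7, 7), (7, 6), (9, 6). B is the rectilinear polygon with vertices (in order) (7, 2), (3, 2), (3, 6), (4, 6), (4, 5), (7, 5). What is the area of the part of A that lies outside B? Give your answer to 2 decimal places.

10.00

|A| = 14, |A∩B| = 4.
|A ∖ B| = |A| − |A∩B| = 14 − 4 = 10.00.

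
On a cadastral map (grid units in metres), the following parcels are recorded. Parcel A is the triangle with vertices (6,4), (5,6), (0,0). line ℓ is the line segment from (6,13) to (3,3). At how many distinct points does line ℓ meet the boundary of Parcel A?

1

The segment meets the boundary at (3.281,3.938).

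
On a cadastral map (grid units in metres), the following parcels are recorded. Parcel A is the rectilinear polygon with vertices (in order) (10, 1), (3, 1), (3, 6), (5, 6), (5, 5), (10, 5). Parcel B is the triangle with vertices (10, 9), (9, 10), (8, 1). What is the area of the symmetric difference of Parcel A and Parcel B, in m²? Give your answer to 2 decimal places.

|Parcel A| = 30, |Parcel B| = 5, |Parcel A∩Parcel B| = 1.1111.
|Parcel A △ Parcel B| = |Parcel A| + |Parcel B| − 2·|Parcel A∩Parcel B| = 30 + 5 − 2.2222 = 32.78.

32.78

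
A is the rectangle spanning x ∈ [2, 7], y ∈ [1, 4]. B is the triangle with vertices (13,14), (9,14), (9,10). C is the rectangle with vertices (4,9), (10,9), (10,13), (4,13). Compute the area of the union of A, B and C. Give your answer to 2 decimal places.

By inclusion–exclusion:
Individual areas: |A| = 15, |B| = 8, |C| = 24.
|A∩B| = 0.
|A∩C| = 0 (no overlap).
|B∩C| = 2.5.
|A∩B∩C| = 0.
|A ∪ B ∪ C| = 47 − 2.5 + 0 = 44.50.

44.50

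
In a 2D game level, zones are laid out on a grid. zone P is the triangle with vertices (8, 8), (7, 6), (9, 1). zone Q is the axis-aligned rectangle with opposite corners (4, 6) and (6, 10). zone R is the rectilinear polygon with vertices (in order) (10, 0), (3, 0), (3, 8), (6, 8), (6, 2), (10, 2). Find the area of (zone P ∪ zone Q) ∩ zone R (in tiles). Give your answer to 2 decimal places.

4.13

|zone P ∪ zone Q| = 12.5.
|(zone P ∪ zone Q) ∩ zone R| = 4.13.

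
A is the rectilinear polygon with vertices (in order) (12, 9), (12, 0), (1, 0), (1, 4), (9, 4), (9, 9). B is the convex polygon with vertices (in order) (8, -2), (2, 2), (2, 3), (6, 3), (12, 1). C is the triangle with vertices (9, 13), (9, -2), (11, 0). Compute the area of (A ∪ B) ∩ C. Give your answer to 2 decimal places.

12.81

The region (A ∪ B) ∩ C is the polygon with vertices (10.667,0), (9,-1.25), (9,4), (9,9), (9.615,9), (11,0).
By the shoelace formula its area is 12.81.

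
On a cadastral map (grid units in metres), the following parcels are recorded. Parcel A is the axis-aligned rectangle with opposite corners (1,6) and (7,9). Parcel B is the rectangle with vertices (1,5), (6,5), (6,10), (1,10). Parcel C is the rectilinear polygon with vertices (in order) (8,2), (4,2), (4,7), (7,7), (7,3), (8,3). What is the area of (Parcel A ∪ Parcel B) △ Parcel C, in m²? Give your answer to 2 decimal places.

34.00

|Parcel A ∪ Parcel B| = 28.
|(Parcel A ∪ Parcel B) ∩ Parcel C| = 5.
|(Parcel A ∪ Parcel B) △ Parcel C| = 28 + 16 − 10 = 34.00.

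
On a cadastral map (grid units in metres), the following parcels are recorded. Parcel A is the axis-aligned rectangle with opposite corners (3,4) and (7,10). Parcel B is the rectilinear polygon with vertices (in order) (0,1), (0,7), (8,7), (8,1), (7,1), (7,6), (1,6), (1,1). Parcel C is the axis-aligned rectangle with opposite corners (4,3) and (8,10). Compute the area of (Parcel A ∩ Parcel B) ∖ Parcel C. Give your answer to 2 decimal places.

|Parcel A ∩ Parcel B| = 4.
|(Parcel A ∩ Parcel B) ∩ Parcel C| = 3.
|(Parcel A ∩ Parcel B) ∖ Parcel C| = 4 − 3 = 1.00.

1.00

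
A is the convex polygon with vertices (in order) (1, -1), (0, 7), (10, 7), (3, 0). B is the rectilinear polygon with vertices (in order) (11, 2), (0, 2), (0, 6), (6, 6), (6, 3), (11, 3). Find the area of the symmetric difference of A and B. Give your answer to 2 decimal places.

28.50

|A| = 43.5, |B| = 29, |A∩B| = 22.
|A △ B| = |A| + |B| − 2·|A∩B| = 43.5 + 29 − 44 = 28.50.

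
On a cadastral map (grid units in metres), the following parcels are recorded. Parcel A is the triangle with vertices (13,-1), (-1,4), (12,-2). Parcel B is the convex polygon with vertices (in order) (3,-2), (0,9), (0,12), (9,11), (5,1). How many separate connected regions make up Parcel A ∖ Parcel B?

2

Parcel A ∖ Parcel B splits into 2 disjoint pieces (area 7.5013, area 0.3696).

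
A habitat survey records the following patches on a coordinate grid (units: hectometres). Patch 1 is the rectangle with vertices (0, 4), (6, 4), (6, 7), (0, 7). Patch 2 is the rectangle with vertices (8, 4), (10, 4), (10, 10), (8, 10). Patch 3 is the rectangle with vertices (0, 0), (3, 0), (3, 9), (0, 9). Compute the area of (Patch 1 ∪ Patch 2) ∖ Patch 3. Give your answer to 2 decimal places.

|Patch 1 ∪ Patch 2| = 30.
|(Patch 1 ∪ Patch 2) ∩ Patch 3| = 9.
|(Patch 1 ∪ Patch 2) ∖ Patch 3| = 30 − 9 = 21.00.

21.00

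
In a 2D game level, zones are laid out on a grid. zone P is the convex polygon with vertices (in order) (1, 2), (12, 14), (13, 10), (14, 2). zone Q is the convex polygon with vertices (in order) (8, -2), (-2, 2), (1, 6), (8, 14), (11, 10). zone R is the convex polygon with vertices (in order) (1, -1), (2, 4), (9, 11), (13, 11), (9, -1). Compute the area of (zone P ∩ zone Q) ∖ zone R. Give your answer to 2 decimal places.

|zone P ∩ zone Q| = 44.8.
|(zone P ∩ zone Q) ∩ zone R| = 44.2488.
|(zone P ∩ zone Q) ∖ zone R| = 44.8 − 44.2488 = 0.55.

0.55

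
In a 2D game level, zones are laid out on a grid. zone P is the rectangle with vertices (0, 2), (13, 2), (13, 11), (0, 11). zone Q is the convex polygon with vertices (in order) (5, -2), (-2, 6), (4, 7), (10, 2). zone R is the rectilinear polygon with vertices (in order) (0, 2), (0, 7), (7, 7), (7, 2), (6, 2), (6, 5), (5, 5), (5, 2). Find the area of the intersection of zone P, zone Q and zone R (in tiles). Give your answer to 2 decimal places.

25.63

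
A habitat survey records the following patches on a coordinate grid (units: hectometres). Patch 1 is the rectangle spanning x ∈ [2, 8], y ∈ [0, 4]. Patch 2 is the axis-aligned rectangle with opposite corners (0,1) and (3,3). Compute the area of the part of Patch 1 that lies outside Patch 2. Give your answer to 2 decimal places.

|Patch 1∩Patch 2|: x∈[2,3], y∈[1,3] → 1·2 = 2.
|Patch 1| = 24.
|Patch 1 ∖ Patch 2| = |Patch 1| − |Patch 1∩Patch 2| = 24 − 2 = 22.00.

22.00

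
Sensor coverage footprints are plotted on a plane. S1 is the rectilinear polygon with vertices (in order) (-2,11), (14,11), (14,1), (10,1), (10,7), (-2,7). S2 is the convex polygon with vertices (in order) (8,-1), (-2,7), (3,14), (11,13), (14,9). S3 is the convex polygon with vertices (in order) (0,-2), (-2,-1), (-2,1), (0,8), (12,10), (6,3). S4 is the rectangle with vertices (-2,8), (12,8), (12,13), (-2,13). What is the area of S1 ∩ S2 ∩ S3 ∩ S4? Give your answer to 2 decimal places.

10.29

The intersection is the polygon with vertices (12,10), (10.286,8), (0,8).
By the shoelace formula its area is 10.29.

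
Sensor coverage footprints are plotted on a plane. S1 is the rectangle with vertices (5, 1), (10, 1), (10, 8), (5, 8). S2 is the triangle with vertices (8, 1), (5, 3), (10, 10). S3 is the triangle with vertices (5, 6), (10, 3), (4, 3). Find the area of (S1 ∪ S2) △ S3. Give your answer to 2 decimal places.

|S1 ∪ S2| = 35.9841.
|(S1 ∪ S2) ∩ S3| = 7.5.
|(S1 ∪ S2) △ S3| = 35.9841 + 9 − 15 = 29.98.

29.98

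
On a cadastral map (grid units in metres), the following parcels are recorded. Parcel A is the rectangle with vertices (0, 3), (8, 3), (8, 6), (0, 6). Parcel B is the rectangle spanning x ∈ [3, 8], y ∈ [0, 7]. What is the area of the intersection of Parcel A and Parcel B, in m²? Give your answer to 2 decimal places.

15.00

|Parcel A∩Parcel B|: x∈[3,8], y∈[3,6] → 5·3 = 15.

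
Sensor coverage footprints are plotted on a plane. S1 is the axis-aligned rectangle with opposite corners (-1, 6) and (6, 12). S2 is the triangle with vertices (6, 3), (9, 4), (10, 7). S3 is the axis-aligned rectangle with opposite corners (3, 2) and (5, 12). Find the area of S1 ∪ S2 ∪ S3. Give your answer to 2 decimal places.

54.00

By inclusion–exclusion:
Individual areas: |S1| = 42, |S2| = 4, |S3| = 20.
|S1∩S2| = 0.
|S1∩S3|: x∈[3,5], y∈[6,12] → 2·6 = 12.
|S2∩S3| = 0.
|S1∩S2∩S3| = 0.
|S1 ∪ S2 ∪ S3| = 66 − 12 + 0 = 54.00.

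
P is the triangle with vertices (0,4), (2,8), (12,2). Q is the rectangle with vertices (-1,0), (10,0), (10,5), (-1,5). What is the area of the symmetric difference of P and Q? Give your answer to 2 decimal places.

50.23

|P| = 26, |Q| = 55, |P∩Q| = 15.3833.
|P △ Q| = |P| + |Q| − 2·|P∩Q| = 26 + 55 − 30.7667 = 50.23.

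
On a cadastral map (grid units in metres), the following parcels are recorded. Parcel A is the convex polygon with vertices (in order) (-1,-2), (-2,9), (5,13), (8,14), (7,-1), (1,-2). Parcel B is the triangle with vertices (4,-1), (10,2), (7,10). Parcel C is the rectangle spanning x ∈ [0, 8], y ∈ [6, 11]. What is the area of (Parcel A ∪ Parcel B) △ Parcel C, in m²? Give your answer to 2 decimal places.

94.60

|Parcel A ∪ Parcel B| = 131.4031.
|(Parcel A ∪ Parcel B) ∩ Parcel C| = 38.3993.
|(Parcel A ∪ Parcel B) △ Parcel C| = 131.4031 + 40 − 76.7986 = 94.60.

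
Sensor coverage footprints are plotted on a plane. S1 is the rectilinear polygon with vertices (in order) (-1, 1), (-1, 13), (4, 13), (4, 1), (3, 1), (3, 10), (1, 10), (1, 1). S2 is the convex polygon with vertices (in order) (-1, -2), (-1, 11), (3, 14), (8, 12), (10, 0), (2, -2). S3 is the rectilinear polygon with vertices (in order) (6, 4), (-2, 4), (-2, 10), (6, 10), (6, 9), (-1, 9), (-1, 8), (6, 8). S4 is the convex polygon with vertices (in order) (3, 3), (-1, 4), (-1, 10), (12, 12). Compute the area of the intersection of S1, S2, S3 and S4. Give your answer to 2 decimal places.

15.00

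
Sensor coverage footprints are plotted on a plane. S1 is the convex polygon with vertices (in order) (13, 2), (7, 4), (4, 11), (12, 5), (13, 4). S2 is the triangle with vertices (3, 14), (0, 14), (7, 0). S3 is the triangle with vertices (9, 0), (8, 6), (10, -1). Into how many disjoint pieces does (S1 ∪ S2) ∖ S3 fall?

2

(S1 ∪ S2) ∖ S3 splits into 2 disjoint pieces (area 27.6207, area 21).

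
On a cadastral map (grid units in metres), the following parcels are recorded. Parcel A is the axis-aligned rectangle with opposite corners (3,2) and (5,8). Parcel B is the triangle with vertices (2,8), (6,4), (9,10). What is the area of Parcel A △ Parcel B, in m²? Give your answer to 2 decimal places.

22.00

|Parcel A| = 12, |Parcel B| = 18, |Parcel A∩Parcel B| = 4.
|Parcel A △ Parcel B| = |Parcel A| + |Parcel B| − 2·|Parcel A∩Parcel B| = 12 + 18 − 8 = 22.00.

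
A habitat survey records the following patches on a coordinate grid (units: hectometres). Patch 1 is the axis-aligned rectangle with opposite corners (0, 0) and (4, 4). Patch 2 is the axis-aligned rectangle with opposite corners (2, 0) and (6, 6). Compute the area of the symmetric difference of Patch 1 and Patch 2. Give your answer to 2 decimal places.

|Patch 1∩Patch 2|: x∈[2,4], y∈[0,4] → 2·4 = 8.
|Patch 1 △ Patch 2| = |Patch 1| + |Patch 2| − 2·|Patch 1∩Patch 2| = 16 + 24 − 16 = 24.00.

24.00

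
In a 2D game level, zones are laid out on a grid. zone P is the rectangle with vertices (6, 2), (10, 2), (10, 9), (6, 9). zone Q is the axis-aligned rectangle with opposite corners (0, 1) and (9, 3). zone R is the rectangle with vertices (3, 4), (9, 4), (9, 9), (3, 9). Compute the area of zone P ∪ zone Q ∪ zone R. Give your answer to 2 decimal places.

58.00

By inclusion–exclusion:
Individual areas: |zone P| = 28, |zone Q| = 18, |zone R| = 30.
|zone P∩zone Q|: x∈[6,9], y∈[2,3] → 3·1 = 3.
|zone P∩zone R|: x∈[6,9], y∈[4,9] → 3·5 = 15.
|zone Q∩zone R| = 0 (no overlap).
|zone P∩zone Q∩zone R| = 0.
|zone P ∪ zone Q ∪ zone R| = 76 − 18 + 0 = 58.00.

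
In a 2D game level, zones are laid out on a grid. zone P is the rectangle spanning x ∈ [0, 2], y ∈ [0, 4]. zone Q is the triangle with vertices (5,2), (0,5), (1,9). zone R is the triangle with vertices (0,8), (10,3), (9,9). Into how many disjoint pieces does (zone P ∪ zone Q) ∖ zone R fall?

(zone P ∪ zone Q) ∖ zone R splits into 2 disjoint pieces (area 18.3167, area 0.3139).

2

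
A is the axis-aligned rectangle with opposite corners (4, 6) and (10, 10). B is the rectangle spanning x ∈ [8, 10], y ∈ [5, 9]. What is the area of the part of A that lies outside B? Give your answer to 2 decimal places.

18.00

|A∩B|: x∈[8,10], y∈[6,9] → 2·3 = 6.
|A| = 24.
|A ∖ B| = |A| − |A∩B| = 24 − 6 = 18.00.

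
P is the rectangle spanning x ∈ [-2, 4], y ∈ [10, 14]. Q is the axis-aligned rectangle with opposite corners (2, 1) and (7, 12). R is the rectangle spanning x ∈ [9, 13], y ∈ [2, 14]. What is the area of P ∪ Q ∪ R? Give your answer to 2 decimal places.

By inclusion–exclusion:
Individual areas: |P| = 24, |Q| = 55, |R| = 48.
|P∩Q|: x∈[2,4], y∈[10,12] → 2·2 = 4.
|P∩R| = 0 (no overlap).
|Q∩R| = 0 (no overlap).
|P∩Q∩R| = 0.
|P ∪ Q ∪ R| = 127 − 4 + 0 = 123.00.

123.00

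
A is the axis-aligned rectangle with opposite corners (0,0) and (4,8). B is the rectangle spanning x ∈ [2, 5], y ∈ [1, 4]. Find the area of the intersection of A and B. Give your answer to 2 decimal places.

|A∩B|: x∈[2,4], y∈[1,4] → 2·3 = 6.

6.00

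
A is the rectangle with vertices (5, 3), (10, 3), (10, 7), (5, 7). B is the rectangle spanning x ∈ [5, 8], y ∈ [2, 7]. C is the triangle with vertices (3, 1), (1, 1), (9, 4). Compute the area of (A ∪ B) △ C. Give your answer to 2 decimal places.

|A ∪ B| = 23.
|(A ∪ B) ∩ C| = 1.
|(A ∪ B) △ C| = 23 + 3 − 2 = 24.00.

24.00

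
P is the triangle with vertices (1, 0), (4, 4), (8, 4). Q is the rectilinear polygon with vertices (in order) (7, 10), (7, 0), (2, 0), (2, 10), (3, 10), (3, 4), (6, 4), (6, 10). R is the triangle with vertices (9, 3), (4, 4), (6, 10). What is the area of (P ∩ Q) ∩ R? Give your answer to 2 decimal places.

0.90

The region (P ∩ Q) ∩ R is the polygon with vertices (6,4), (7,4), (7,3.429), (6.963,3.407), (4,4).
By the shoelace formula its area is 0.90.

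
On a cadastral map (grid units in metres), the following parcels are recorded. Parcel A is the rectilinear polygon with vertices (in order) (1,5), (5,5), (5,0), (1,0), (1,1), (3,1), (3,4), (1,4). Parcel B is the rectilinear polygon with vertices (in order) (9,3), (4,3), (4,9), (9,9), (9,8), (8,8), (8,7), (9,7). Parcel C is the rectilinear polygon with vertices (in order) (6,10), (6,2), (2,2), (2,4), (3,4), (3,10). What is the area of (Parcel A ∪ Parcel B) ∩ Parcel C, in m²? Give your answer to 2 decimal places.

|Parcel A ∪ Parcel B| = 41.
|(Parcel A ∪ Parcel B) ∩ Parcel C| = 16.00.

16.00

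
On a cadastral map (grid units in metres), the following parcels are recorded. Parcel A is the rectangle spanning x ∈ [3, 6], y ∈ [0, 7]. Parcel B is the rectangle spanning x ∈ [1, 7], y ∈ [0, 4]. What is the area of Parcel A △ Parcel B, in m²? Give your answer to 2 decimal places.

|Parcel A∩Parcel B|: x∈[3,6], y∈[0,4] → 3·4 = 12.
|Parcel A △ Parcel B| = |Parcel A| + |Parcel B| − 2·|Parcel A∩Parcel B| = 21 + 24 − 24 = 21.00.

21.00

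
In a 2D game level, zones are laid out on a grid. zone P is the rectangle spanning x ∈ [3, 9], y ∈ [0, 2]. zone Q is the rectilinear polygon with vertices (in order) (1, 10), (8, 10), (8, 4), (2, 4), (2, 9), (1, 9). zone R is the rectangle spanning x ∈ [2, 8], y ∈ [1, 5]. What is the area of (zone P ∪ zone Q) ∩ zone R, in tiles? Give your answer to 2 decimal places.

11.00

|zone P ∪ zone Q| = 49.
|(zone P ∪ zone Q) ∩ zone R| = 11.00.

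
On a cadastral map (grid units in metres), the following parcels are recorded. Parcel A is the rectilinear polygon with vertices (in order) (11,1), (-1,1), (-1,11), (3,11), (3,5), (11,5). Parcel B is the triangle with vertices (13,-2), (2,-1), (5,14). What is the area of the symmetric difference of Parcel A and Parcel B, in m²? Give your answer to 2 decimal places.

94.90

|Parcel A| = 72, |Parcel B| = 84, |Parcel A∩Parcel B| = 30.55.
|Parcel A △ Parcel B| = |Parcel A| + |Parcel B| − 2·|Parcel A∩Parcel B| = 72 + 84 − 61.1 = 94.90.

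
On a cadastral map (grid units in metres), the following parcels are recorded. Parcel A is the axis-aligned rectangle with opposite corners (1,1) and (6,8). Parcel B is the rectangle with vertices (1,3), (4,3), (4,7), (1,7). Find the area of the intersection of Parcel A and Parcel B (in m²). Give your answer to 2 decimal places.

12.00

|Parcel A∩Parcel B|: x∈[1,4], y∈[3,7] → 3·4 = 12.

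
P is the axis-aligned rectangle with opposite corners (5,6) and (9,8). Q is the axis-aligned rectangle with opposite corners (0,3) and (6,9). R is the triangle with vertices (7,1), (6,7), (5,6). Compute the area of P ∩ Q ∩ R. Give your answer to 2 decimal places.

The intersection is the polygon with vertices (6,6), (5,6), (6,7).
By the shoelace formula its area is 0.50.

0.50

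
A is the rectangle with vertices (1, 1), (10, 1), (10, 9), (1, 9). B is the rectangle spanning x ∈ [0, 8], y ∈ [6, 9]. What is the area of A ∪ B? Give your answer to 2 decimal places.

By inclusion–exclusion:
Individual areas: |A| = 72, |B| = 24.
|A∩B|: x∈[1,8], y∈[6,9] → 7·3 = 21.
|A ∪ B| = 96 − 21 = 75.00.

75.00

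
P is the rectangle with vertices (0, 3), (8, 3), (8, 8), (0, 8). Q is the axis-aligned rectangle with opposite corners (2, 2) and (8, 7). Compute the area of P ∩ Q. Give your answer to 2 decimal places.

24.00

|P∩Q|: x∈[2,8], y∈[3,7] → 6·4 = 24.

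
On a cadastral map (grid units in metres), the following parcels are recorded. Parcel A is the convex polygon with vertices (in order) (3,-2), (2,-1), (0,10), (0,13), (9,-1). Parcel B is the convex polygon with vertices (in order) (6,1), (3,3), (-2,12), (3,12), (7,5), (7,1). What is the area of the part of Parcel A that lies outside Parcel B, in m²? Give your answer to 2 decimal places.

|Parcel A| = 55.5, |Parcel A∩Parcel B| = 28.1215.
|Parcel A ∖ Parcel B| = |Parcel A| − |Parcel A∩Parcel B| = 55.5 − 28.1215 = 27.38.

27.38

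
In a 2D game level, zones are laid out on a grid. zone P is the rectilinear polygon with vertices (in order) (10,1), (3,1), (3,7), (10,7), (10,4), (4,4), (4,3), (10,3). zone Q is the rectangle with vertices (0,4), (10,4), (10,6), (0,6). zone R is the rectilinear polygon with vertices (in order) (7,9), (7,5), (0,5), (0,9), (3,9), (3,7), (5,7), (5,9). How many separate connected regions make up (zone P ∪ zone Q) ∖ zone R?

(zone P ∪ zone Q) ∖ zone R is a single connected region.

1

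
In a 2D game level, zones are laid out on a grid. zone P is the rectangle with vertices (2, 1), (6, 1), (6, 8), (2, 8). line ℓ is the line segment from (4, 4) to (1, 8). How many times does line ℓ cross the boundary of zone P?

The segment meets the boundary at (2,6.667).

1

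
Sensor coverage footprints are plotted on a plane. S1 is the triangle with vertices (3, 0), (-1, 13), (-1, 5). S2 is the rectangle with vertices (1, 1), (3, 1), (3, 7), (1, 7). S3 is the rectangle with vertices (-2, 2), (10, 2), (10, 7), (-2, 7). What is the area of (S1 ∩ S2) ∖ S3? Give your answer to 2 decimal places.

0.74

|S1 ∩ S2| = 3.7538.
|(S1 ∩ S2) ∩ S3| = 3.0154.
|(S1 ∩ S2) ∖ S3| = 3.7538 − 3.0154 = 0.74.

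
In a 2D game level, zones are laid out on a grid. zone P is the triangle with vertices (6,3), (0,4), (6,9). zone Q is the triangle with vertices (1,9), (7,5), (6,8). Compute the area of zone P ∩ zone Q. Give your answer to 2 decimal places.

The intersection is the polygon with vertices (5.032,8.194), (6,8), (6,5.667), (3.778,7.148).
By the shoelace formula its area is 3.22.

3.22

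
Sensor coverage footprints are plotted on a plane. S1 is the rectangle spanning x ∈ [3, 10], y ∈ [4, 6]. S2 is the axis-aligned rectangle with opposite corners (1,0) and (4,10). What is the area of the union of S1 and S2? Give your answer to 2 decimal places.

42.00

By inclusion–exclusion:
Individual areas: |S1| = 14, |S2| = 30.
|S1∩S2|: x∈[3,4], y∈[4,6] → 1·2 = 2.
|S1 ∪ S2| = 44 − 2 = 42.00.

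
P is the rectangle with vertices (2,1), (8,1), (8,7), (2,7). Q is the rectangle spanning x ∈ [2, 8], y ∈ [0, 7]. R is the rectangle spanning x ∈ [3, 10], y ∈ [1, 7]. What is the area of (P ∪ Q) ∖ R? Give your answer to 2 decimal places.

12.00

|P ∪ Q| = 42.
|(P ∪ Q) ∩ R| = 30.
|(P ∪ Q) ∖ R| = 42 − 30 = 12.00.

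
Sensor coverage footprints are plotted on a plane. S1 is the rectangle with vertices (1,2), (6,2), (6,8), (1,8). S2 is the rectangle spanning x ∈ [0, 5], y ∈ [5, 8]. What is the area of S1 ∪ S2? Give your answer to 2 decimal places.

33.00

By inclusion–exclusion:
Individual areas: |S1| = 30, |S2| = 15.
|S1∩S2|: x∈[1,5], y∈[5,8] → 4·3 = 12.
|S1 ∪ S2| = 45 − 12 = 33.00.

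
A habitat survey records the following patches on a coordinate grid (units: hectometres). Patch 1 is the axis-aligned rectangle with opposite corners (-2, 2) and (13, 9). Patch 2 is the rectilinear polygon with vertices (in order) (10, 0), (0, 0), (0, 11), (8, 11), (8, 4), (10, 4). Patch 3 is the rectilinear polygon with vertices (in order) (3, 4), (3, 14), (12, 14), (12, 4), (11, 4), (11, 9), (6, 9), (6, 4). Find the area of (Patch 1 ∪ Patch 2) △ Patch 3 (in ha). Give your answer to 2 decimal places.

|Patch 1 ∪ Patch 2| = 141.
|(Patch 1 ∪ Patch 2) ∩ Patch 3| = 30.
|(Patch 1 ∪ Patch 2) △ Patch 3| = 141 + 65 − 60 = 146.00.

146.00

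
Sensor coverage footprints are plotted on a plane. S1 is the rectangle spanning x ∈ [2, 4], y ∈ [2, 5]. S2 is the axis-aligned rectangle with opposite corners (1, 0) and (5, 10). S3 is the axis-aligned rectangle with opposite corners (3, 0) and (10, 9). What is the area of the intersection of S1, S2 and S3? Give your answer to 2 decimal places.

3.00

The intersection is the polygon with vertices (4,5), (4,2), (3,2), (3,5).
By the shoelace formula its area is 3.00.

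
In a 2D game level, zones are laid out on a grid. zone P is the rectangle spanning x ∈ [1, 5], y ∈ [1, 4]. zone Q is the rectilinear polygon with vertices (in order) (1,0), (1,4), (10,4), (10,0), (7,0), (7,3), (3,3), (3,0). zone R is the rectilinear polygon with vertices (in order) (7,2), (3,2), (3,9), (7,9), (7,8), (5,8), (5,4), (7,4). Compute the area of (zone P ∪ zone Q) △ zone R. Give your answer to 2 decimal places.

36.00

|zone P ∪ zone Q| = 28.
|(zone P ∪ zone Q) ∩ zone R| = 6.
|(zone P ∪ zone Q) △ zone R| = 28 + 20 − 12 = 36.00.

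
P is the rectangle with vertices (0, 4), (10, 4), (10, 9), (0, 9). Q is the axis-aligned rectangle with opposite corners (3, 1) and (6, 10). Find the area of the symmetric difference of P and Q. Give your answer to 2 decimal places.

47.00

|P∩Q|: x∈[3,6], y∈[4,9] → 3·5 = 15.
|P △ Q| = |P| + |Q| − 2·|P∩Q| = 50 + 27 − 30 = 47.00.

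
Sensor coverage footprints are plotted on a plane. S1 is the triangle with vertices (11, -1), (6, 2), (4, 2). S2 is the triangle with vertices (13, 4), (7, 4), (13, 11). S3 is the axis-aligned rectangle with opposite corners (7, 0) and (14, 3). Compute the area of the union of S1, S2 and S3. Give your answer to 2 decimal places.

By inclusion–exclusion:
Individual areas: |S1| = 3, |S2| = 21, |S3| = 21.
|S1∩S2| = 0.
|S1∩S3| = 1.0381.
|S2∩S3| = 0.
|S1∩S2∩S3| = 0.
|S1 ∪ S2 ∪ S3| = 45 − 1.0381 + 0 = 43.96.

43.96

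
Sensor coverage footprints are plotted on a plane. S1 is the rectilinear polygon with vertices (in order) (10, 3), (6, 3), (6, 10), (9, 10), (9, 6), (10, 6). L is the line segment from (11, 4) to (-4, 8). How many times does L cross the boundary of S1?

2

The segment meets the boundary at (6,5.333), (10,4.267).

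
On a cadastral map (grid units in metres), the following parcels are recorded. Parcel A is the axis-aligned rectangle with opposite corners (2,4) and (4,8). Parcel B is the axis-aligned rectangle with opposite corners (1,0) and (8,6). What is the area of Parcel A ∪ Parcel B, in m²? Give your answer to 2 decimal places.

46.00

By inclusion–exclusion:
Individual areas: |Parcel A| = 8, |Parcel B| = 42.
|Parcel A∩Parcel B|: x∈[2,4], y∈[4,6] → 2·2 = 4.
|Parcel A ∪ Parcel B| = 50 − 4 = 46.00.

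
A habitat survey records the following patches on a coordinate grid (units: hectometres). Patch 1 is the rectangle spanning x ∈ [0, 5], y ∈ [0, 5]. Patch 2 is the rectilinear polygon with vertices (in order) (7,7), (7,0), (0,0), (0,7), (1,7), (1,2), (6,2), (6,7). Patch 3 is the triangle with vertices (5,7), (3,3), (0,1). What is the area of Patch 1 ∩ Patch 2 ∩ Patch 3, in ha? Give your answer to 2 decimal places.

0.35

The intersection is the polygon with vertices (1,2), (1.5,2), (0,1), (1,2.2).
By the shoelace formula its area is 0.35.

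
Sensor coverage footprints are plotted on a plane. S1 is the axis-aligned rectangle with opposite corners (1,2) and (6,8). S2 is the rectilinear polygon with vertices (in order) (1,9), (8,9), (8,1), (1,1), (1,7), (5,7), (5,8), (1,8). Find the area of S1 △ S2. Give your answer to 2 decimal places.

|S1| = 30, |S2| = 52, |S1∩S2| = 26.
|S1 △ S2| = |S1| + |S2| − 2·|S1∩S2| = 30 + 52 − 52 = 30.00.

30.00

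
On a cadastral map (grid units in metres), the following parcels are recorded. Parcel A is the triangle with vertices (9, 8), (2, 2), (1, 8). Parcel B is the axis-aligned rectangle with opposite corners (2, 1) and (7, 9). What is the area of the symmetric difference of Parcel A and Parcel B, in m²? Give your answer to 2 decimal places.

|Parcel A| = 24, |Parcel B| = 40, |Parcel A∩Parcel B| = 19.2857.
|Parcel A △ Parcel B| = |Parcel A| + |Parcel B| − 2·|Parcel A∩Parcel B| = 24 + 40 − 38.5714 = 25.43.

25.43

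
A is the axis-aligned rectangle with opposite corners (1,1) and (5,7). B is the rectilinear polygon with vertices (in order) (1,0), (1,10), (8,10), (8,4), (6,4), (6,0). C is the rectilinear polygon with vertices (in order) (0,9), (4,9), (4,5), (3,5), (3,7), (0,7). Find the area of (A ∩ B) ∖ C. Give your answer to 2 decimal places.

|A ∩ B| = 24.
|(A ∩ B) ∩ C| = 2.
|(A ∩ B) ∖ C| = 24 − 2 = 22.00.

22.00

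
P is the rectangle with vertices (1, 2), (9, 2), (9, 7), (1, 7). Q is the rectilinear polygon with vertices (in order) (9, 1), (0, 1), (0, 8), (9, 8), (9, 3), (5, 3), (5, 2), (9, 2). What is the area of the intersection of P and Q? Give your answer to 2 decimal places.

36.00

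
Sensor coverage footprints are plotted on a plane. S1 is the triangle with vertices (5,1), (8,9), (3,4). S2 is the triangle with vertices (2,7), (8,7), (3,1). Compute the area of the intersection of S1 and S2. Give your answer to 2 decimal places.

The intersection is the polygon with vertices (6.636,5.364), (4.111,2.333), (3,4), (6,7), (7.25,7).
By the shoelace formula its area is 8.22.

8.22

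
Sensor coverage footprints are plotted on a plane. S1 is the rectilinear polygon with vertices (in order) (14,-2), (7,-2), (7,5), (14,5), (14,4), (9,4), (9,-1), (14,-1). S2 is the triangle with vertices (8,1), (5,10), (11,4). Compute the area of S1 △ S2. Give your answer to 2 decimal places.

27.00

|S1| = 24, |S2| = 18, |S1∩S2| = 7.5.
|S1 △ S2| = |S1| + |S2| − 2·|S1∩S2| = 24 + 18 − 15 = 27.00.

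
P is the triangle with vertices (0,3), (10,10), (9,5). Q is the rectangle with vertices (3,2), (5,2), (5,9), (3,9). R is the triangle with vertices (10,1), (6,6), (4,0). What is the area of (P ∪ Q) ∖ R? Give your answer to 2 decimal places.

|P ∪ Q| = 31.6778.
|(P ∪ Q) ∩ R| = 1.6101.
|(P ∪ Q) ∖ R| = 31.6778 − 1.6101 = 30.07.

30.07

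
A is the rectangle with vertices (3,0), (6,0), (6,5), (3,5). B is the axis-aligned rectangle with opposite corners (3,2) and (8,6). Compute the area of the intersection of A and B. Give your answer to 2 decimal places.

|A∩B|: x∈[3,6], y∈[2,5] → 3·3 = 9.

9.00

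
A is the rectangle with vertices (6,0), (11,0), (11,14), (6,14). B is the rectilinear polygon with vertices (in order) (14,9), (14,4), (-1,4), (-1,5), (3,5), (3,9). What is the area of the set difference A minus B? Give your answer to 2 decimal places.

45.00

|A| = 70, |A∩B| = 25.
|A ∖ B| = |A| − |A∩B| = 70 − 25 = 45.00.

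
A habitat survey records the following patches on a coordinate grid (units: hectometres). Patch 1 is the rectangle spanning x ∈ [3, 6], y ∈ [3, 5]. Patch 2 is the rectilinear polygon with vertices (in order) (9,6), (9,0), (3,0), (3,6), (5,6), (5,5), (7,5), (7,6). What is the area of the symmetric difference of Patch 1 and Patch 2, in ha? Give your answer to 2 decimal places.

|Patch 1| = 6, |Patch 2| = 34, |Patch 1∩Patch 2| = 6.
|Patch 1 △ Patch 2| = |Patch 1| + |Patch 2| − 2·|Patch 1∩Patch 2| = 6 + 34 − 12 = 28.00.

28.00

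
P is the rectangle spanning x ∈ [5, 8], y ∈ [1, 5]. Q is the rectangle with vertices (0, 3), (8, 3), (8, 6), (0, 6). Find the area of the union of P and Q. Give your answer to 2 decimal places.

By inclusion–exclusion:
Individual areas: |P| = 12, |Q| = 24.
|P∩Q|: x∈[5,8], y∈[3,5] → 3·2 = 6.
|P ∪ Q| = 36 − 6 = 30.00.

30.00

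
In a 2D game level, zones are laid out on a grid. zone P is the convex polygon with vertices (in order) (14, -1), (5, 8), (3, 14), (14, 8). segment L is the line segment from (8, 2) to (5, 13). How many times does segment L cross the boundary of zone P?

The segment meets the boundary at (5.029,12.893), (6.875,6.125).

2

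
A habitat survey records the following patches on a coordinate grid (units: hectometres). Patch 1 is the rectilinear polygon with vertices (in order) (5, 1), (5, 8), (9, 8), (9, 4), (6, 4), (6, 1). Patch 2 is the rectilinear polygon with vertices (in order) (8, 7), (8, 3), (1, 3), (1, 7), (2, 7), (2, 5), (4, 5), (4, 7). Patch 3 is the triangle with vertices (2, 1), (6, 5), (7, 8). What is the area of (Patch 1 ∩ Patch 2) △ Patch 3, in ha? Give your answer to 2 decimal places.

9.98

|Patch 1 ∩ Patch 2| = 10.
|(Patch 1 ∩ Patch 2) ∩ Patch 3| = 2.0095.
|(Patch 1 ∩ Patch 2) △ Patch 3| = 10 + 4 − 4.019 = 9.98.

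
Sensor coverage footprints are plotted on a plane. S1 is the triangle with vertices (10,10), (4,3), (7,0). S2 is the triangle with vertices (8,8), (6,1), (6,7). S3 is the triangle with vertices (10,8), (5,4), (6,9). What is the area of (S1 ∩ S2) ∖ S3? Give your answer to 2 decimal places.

2.67

|S1 ∩ S2| = 4.0238.
|(S1 ∩ S2) ∩ S3| = 1.3497.
|(S1 ∩ S2) ∖ S3| = 4.0238 − 1.3497 = 2.67.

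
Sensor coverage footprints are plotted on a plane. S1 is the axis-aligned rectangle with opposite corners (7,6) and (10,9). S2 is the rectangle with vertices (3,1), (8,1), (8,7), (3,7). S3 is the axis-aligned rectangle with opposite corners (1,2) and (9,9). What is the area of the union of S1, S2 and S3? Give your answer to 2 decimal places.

By inclusion–exclusion:
Individual areas: |S1| = 9, |S2| = 30, |S3| = 56.
|S1∩S2|: x∈[7,8], y∈[6,7] → 1·1 = 1.
|S1∩S3|: x∈[7,9], y∈[6,9] → 2·3 = 6.
|S2∩S3|: x∈[3,8], y∈[2,7] → 5·5 = 25.
|S1∩S2∩S3| = 1.
|S1 ∪ S2 ∪ S3| = 95 − 32 + 1 = 64.00.

64.00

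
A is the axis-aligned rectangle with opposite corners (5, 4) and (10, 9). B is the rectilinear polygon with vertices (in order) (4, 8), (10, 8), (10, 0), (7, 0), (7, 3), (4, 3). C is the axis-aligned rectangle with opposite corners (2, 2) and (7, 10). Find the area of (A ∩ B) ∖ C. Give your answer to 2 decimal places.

12.00

|A ∩ B| = 20.
|(A ∩ B) ∩ C| = 8.
|(A ∩ B) ∖ C| = 20 − 8 = 12.00.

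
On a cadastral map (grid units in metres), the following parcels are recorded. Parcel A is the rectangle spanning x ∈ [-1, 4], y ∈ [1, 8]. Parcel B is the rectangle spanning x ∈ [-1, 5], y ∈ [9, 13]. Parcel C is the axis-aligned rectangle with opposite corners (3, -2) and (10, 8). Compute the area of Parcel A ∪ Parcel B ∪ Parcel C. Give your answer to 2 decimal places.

122.00

By inclusion–exclusion:
Individual areas: |Parcel A| = 35, |Parcel B| = 24, |Parcel C| = 70.
|Parcel A∩Parcel B| = 0 (no overlap).
|Parcel A∩Parcel C|: x∈[3,4], y∈[1,8] → 1·7 = 7.
|Parcel B∩Parcel C| = 0 (no overlap).
|Parcel A∩Parcel B∩Parcel C| = 0.
|Parcel A ∪ Parcel B ∪ Parcel C| = 129 − 7 + 0 = 122.00.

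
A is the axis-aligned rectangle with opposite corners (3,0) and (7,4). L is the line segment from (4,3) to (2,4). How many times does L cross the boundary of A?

The segment meets the boundary at (3,3.5).

1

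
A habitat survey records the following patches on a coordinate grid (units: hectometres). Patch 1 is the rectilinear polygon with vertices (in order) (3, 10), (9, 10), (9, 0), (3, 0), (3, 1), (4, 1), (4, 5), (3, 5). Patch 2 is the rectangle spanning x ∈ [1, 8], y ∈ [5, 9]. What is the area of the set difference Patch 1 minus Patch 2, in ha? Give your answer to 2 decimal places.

|Patch 1| = 56, |Patch 1∩Patch 2| = 20.
|Patch 1 ∖ Patch 2| = |Patch 1| − |Patch 1∩Patch 2| = 56 − 20 = 36.00.

36.00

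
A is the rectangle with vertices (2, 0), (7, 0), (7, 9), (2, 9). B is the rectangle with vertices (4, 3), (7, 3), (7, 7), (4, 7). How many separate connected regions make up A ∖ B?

A ∖ B is a single connected region.

1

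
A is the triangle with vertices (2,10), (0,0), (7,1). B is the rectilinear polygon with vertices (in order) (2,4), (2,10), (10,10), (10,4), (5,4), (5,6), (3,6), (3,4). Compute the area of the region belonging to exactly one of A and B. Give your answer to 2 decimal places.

|A| = 34, |B| = 44, |A∩B| = 6.5444.
|A △ B| = |A| + |B| − 2·|A∩B| = 34 + 44 − 13.0889 = 64.91.

64.91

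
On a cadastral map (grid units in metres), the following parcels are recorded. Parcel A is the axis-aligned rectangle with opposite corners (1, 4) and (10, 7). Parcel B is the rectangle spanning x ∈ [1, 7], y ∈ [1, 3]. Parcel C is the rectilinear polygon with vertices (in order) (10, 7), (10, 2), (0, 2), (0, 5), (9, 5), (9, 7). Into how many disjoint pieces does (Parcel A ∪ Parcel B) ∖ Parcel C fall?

2

(Parcel A ∪ Parcel B) ∖ Parcel C splits into 2 disjoint pieces (area 16, area 6).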